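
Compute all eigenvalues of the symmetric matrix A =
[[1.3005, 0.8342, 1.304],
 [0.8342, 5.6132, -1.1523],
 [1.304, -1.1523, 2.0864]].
sigma(A) ≈ {0, 3, 6}

A is real symmetric, so its spectrum consists of real eigenvalues. Expanding the characteristic polynomial of the displayed matrix gives
  det(λ I - A) = p(λ) = λ^3 + (-9)λ^2 + (18)λ + (0).
Solving p(λ) = 0 yields eigenvalues ≈ 0, 3, 6. (A is shown rounded to 4 decimals, so these recover the underlying integer eigenvalues to within that precision.)
Verification: the trace of A = 9 equals the sum of eigenvalues 9, and det(A) ≈ 0.0002 matches the eigenvalue product 0.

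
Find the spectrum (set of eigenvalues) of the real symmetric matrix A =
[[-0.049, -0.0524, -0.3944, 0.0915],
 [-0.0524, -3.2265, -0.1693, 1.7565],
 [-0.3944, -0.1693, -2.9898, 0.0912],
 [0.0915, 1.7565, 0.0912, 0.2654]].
sigma(A) ≈ {-4, -3, 0, 1}

A is real symmetric, so its spectrum consists of real eigenvalues. Expanding the characteristic polynomial of the displayed matrix gives
  det(λ I - A) = p(λ) = λ^4 + (6)λ^3 + (5)λ^2 + (-12)λ + (0).
Solving p(λ) = 0 yields eigenvalues ≈ -4, -3, 0, 1. (A is shown rounded to 4 decimals, so these recover the underlying integer eigenvalues to within that precision.)
Verification: the trace of A = -6 equals the sum of eigenvalues -6, and det(A) ≈ 0.0006 matches the eigenvalue product 0.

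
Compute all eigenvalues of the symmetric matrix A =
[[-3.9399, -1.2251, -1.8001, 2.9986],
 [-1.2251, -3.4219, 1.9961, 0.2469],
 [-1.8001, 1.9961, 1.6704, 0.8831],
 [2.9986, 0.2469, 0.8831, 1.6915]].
sigma(A) ≈ {-6, -4, 3} (3 with multiplicity 2)

A is real symmetric, so its spectrum consists of real eigenvalues. Expanding the characteristic polynomial of the displayed matrix gives
  det(λ I - A) = p(λ) = λ^4 + (4)λ^3 + (-27)λ^2 + (-54)λ + (216.0036).
Solving p(λ) = 0 yields eigenvalues ≈ -6, -4, 3, 3. (A is shown rounded to 4 decimals, so these recover the underlying integer eigenvalues to within that precision.)
Verification: the trace of A = -4 equals the sum of eigenvalues -4, and det(A) ≈ 216.0036 matches the eigenvalue product 216.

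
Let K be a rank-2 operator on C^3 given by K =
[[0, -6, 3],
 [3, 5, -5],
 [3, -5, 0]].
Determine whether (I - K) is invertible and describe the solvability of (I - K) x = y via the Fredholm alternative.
(I - K) is invertible (det(I - K) = -20 ≠ 0), so for every y in C^3 the equation (I - K) x = y has a unique solution.

K has rank 2 and factors as K = U V^T = u1 v1^T + u2 v2^T with u1 = (3, -2, 3), v1 = (3, -1, -2), u2 = (3, -3, 2), v2 = (-3, -1, 3) (multiplying out reproduces the displayed K). The nonzero eigenvalues of U V^T coincide with those of the 2 x 2 matrix G = V^T U = [[v1·u1, v1·u2], [v2·u1, v2·u2]] = [[5, 8], [2, 0]], and by the Sylvester determinant identity det(I_3 - U V^T) = det(I_2 - V^T U) = det([[-4, -8], [-2, 1]]) = (-4)(1) - (-8)(-2) = -20. (Direct check: I - K =
[[1, 6, -3],
 [-3, -4, 5],
 [-3, 5, 1]]
has determinant -20.) The finite-dimensional Fredholm alternative says: either (I - K) is invertible, or ker(I - K) ≠ {0} and then range(I - K) = ker((I - K)^*)^⊥, with dim ker(I - K) = dim ker((I - K)^*). Since det(I - K) ≠ 0, 1 is not an eigenvalue of K and ker(I - K) = {0}, so we are in the first case: for every y there is a unique x = (I - K)^(-1) y. (Explicitly, by the Woodbury identity, (I - U V^T)^(-1) = I + U (I_2 - G)^(-1) V^T.)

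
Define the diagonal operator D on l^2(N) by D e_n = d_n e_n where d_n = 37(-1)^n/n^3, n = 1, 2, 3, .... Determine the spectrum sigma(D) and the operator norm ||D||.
sigma(D) = {37(-1)^n/n^3 : n ≥ 1} ∪ {0}; ||D|| = 37

A bounded diagonal operator on l^2 with diagonal entries d_n has spectrum equal to the closure of {d_n : n ≥ 1}: every d_n is an eigenvalue (with eigenvector e_n), so {d_n} ⊂ sigma(D); the spectrum is closed, so its closure is too; and for lambda not in the closure, (D - lambda I) has bounded inverse (the diagonal entries 1/(d_n - lambda) are bounded). For our sequence d_n = 37(-1)^n/n^3, n = 1, 2, 3, ...:
  - {d_n} = {37(-1)^n/n^3 : n ≥ 1}; the only limit point is 0
  - closure = {37(-1)^n/n^3 : n ≥ 1} ∪ {0}
For the norm: a diagonal operator has ||D|| = sup_n |d_n|. Here |d_n| = 37/n^3 is decreasing, so sup_n |d_n| = |d_1| = 37. So ||D|| = 37.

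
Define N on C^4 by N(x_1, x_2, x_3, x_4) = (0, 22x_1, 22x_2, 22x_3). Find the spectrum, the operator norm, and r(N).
sigma(N) = {0}; ||N|| = 22; r(N) = 0. (N is nilpotent with N^4 = 0.)

On C^4, N is a strictly lower-triangular matrix with 22 on the subdiagonal and zeros elsewhere, so its characteristic polynomial is lambda^4 and every eigenvalue is 0: sigma(N) = {0}. For the operator norm, N e_i = 22e_{i+1} for i = 1, ..., 3 and N e_4 = 0, so the singular values of N are 22 (with multiplicity 3) and 0; hence ||N|| = 22. The spectral radius r(N) = max|lambda| = 0. Note ||N|| > r(N) — characteristic of non-normal nilpotent operators. Indeed N^4 = 0.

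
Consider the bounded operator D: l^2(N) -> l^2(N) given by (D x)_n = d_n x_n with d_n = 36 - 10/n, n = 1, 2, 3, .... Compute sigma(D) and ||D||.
sigma(D) = {36 - 10/n : n ≥ 1} ∪ {36}; ||D|| = 36

A bounded diagonal operator on l^2 with diagonal entries d_n has spectrum equal to the closure of {d_n : n ≥ 1}: every d_n is an eigenvalue (with eigenvector e_n), so {d_n} ⊂ sigma(D); the spectrum is closed, so its closure is too; and for lambda not in the closure, (D - lambda I) has bounded inverse (the diagonal entries 1/(d_n - lambda) are bounded). For our sequence d_n = 36 - 10/n, n = 1, 2, 3, ...:
  - {d_n} = {36 - 10/n : n ≥ 1}; the only limit point is 36
  - closure = {36 - 10/n : n ≥ 1} ∪ {36}
For the norm: a diagonal operator has ||D|| = sup_n |d_n|. Here d_n = 36 - 10/n increases monotonically from d_1 = 26 toward 36, with all terms in [26, 36); so sup_n |d_n| = 36 (the supremum is the limit, not attained). So ||D|| = 36.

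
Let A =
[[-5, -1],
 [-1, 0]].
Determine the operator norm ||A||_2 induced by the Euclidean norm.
||A||_2 = sqrt((27 + sqrt(725))/2) ≈ 5.1926 (= sqrt(largest eigenvalue of A^T A))

||A||_2 = sigma_max(A) = sqrt(lambda_max(A^T A)). Form the symmetric matrix M = A^T A =
[[26, 5],
 [5, 1]].
Its characteristic polynomial (trace, determinant of M give the coefficients) is
  p(λ) = det(λ I - M) = λ^2 - 27λ + 1.
For λ^2 - 27λ + 1 the discriminant is 725. It is nonnegative but not a perfect square, so the roots are real and irrational: λ = (27 ± sqrt(725))/2 ≈ 26.9629, 0.0371.
So the eigenvalues of A^T A are ≈ 0.0371, 26.9629 (all ≥ 0, as they must be for A^T A). The largest is λ_max = (27 + sqrt(725))/2 ≈ 26.9629, hence ||A||_2 = sqrt(λ_max) = sqrt((27 + sqrt(725))/2) ≈ 5.1926.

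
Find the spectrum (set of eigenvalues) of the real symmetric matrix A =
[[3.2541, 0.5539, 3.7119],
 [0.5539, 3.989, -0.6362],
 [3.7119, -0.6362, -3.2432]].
sigma(A) ≈ {-5, 4, 5}

A is real symmetric, so its spectrum consists of real eigenvalues. Expanding the characteristic polynomial of the displayed matrix gives
  det(λ I - A) = p(λ) = λ^3 + (-4)λ^2 + (-25)λ + (99.9981).
Solving p(λ) = 0 yields eigenvalues ≈ -5, 4, 5. (A is shown rounded to 4 decimals, so these recover the underlying integer eigenvalues to within that precision.)
Verification: the trace of A = 4 equals the sum of eigenvalues 4, and det(A) ≈ -99.9981 matches the eigenvalue product -100.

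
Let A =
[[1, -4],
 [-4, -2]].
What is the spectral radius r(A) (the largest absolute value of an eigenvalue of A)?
r(A) = (1 + sqrt(73))/2 ≈ 4.772

The eigenvalues of A are the roots of its characteristic polynomial. With M = A (coefficients from the trace and determinant):
  p(λ) = det(λ I - M) = λ^2 + λ - 18.
For λ^2 + λ - 18 the discriminant is 73. It is nonnegative but not a perfect square, so the roots are real and irrational: λ = (-1 ± sqrt(73))/2 ≈ 3.772, -4.772.
Thus the eigenvalues (to 4 decimals) are 3.772 (modulus 3.772); -4.772 (modulus 4.772). The spectral radius is the largest modulus: r(A) = (1 + sqrt(73))/2 ≈ 4.772. (Cross-check: r(A) ≤ ||A||_2 ≈ 4.772; equality holds whenever A is normal, though it can also hold for some non-normal A.)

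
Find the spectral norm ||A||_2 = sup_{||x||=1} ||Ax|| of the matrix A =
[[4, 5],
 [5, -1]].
||A||_2 = sqrt((67 + sqrt(1125))/2) ≈ 7.0902 (= sqrt(largest eigenvalue of A^T A))

||A||_2 = sigma_max(A) = sqrt(lambda_max(A^T A)). Form the symmetric matrix M = A^T A =
[[41, 15],
 [15, 26]].
Its characteristic polynomial (trace, determinant of M give the coefficients) is
  p(λ) = det(λ I - M) = λ^2 - 67λ + 841.
For λ^2 - 67λ + 841 the discriminant is 1125. It is nonnegative but not a perfect square, so the roots are real and irrational: λ = (67 ± sqrt(1125))/2 ≈ 50.2705, 16.7295.
So the eigenvalues of A^T A are ≈ 16.7295, 50.2705 (all ≥ 0, as they must be for A^T A). The largest is λ_max = (67 + sqrt(1125))/2 ≈ 50.2705, hence ||A||_2 = sqrt(λ_max) = sqrt((67 + sqrt(1125))/2) ≈ 7.0902.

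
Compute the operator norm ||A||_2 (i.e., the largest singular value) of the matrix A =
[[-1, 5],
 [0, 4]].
||A||_2 = sqrt((42 + sqrt(1700))/2) ≈ 6.451 (= sqrt(largest eigenvalue of A^T A))

||A||_2 = sigma_max(A) = sqrt(lambda_max(A^T A)). Form the symmetric matrix M = A^T A =
[[1, -5],
 [-5, 41]].
Its characteristic polynomial (trace, determinant of M give the coefficients) is
  p(λ) = det(λ I - M) = λ^2 - 42λ + 16.
For λ^2 - 42λ + 16 the discriminant is 1700. It is nonnegative but not a perfect square, so the roots are real and irrational: λ = (42 ± sqrt(1700))/2 ≈ 41.6155, 0.3845.
So the eigenvalues of A^T A are ≈ 0.3845, 41.6155 (all ≥ 0, as they must be for A^T A). The largest is λ_max = (42 + sqrt(1700))/2 ≈ 41.6155, hence ||A||_2 = sqrt(λ_max) = sqrt((42 + sqrt(1700))/2) ≈ 6.451.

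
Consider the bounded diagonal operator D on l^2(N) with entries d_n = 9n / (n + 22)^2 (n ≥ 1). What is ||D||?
||D|| = 9/88 (attained at n = 22)

For D diagonal, ||D|| = sup_n |d_n|. Treat f(x) = 9x / (x + 22)^2 for real x > 0. By the quotient rule, f'(x) = 9(22 - x)/(x + 22)^3, which is positive for x < 22 and negative for x > 22. So f has a unique maximum at x = 22, and since 22 is a positive integer, the supremum over n ≥ 1 is attained at n = 22: d_22 = 9·22/(22 + 22)^2 = 9·22/1936 = 9/88. Hence ||D|| = 9/88.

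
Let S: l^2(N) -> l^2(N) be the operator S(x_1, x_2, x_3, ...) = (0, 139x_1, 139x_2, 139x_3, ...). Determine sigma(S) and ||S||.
sigma(S) = closed disk {z in C : |z| ≤ 139}; ||S|| = 139

Note S = 139·U where U is the unit right shift (U x)_k = x_{k-1} (with x_0 := 0); so ||S|| = 139||U|| and sigma(S) = 139·sigma(U). ||S x||^2 = sum_{k≥1} |139x_k|^2 = 19321||x||^2, so ||S|| = 139 and sigma(S) ⊂ {|z| ≤ 139}. For any |lambda| < 139, the equation (S - lambda I) x = 0 forces x_1 = 0, then 139x_k = lambda x_{k+1} ⇒ x = 0, so S has no eigenvalues. But (S - lambda I) is not surjective for |lambda| < 139: solving (S - lambda I) x = e_1 would require x_n proportional to (lambda/139)^(-n), which is not in l^2. So every |lambda| < 139 lies in the residual spectrum. The boundary |lambda| = 139 is in the approximate point spectrum (the spectrum is closed). Hence sigma(S) is the closed disk of radius 139.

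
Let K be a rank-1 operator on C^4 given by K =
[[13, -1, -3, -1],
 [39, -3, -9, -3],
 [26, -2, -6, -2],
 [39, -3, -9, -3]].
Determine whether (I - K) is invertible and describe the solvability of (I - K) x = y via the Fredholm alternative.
(I - K) is singular (det(I - K) = 0, i.e. 1 ∈ sigma(K)). (I - K) x = y is solvable iff y ⊥ ker((I - K)^*) = span{(13, -1, -3, -1)}, i.e. iff 13y_1 - y_2 - 3y_3 - y_4 = 0. When solvable, the solutions are x = y + c·(1, 3, 2, 3), c arbitrary (ker(I - K) = span{(1, 3, 2, 3)}, dimension 1).

K has rank 1, so it is an outer product K = u v^T: every row of K is a multiple of one row vector. Reading off the entries, u = (1, 3, 2, 3) and v = (13, -1, -3, -1) (row i of K equals u_i·v^T). A rank-one matrix u v^T satisfies K u = u (v·u) and kills the (3)-dimensional subspace v^⊥, so its characteristic polynomial is lambda^3 (lambda - v·u) with v·u = tr K = 1. Hence the eigenvalues of I - K are 1 (multiplicity 3) and 1 - (1) = 0, so det(I - K) = 0. (Direct check: I - K =
[[-12, 1, 3, 1],
 [-39, 4, 9, 3],
 [-26, 2, 7, 2],
 [-39, 3, 9, 4]]
has determinant 0.) So 1 is an eigenvalue of K and (I - K) is not invertible. The finite-dimensional Fredholm alternative says: either (I - K) is invertible, or ker(I - K) ≠ {0} and then range(I - K) = ker((I - K)^*)^⊥, with dim ker(I - K) = dim ker((I - K)^*). We are in the second case, so we need both kernels. Kernel of I - K: (I - K) u = u - u (v·u) = u - u = 0, so ker(I - K) = span{u} = span{(1, 3, 2, 3)} (it is exactly 1-dimensional because rank(I - K) = 3). Kernel of the adjoint: K is real, so (I - K)^* = I - K^T = I - v u^T, and (I - v u^T) v = v - v (u·v) = 0; hence ker((I - K)^*) = span{v} = span{(13, -1, -3, -1)}. Therefore (I - K) x = y is solvable iff <y, v> = 0, i.e. iff 13y_1 - y_2 - 3y_3 - y_4 = 0. When this holds, K y = u (v·y) = 0, so (I - K) y = y and x = y is a particular solution; the full solution set is the line x = y + c·u = y + c·(1, 3, 2, 3), c ∈ C.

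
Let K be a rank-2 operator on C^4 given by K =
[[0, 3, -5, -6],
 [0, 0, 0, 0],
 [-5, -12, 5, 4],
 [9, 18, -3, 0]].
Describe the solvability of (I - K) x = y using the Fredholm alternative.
(I - K) is invertible (det(I - K) = 37 ≠ 0), so for every y in C^4 the equation (I - K) x = y has a unique solution.

K has rank 2 and factors as K = U V^T = u1 v1^T + u2 v2^T with u1 = (2, 0, -3, 3), v1 = (1, 3, -2, -2), u2 = (-1, 0, -1, 3), v2 = (2, 3, 1, 2) (multiplying out reproduces the displayed K). The nonzero eigenvalues of U V^T coincide with those of the 2 x 2 matrix G = V^T U = [[v1·u1, v1·u2], [v2·u1, v2·u2]] = [[2, -5], [7, 3]], and by the Sylvester determinant identity det(I_4 - U V^T) = det(I_2 - V^T U) = det([[-1, 5], [-7, -2]]) = (-1)(-2) - (5)(-7) = 37. (Direct check: I - K =
[[1, -3, 5, 6],
 [0, 1, 0, 0],
 [5, 12, -4, -4],
 [-9, -18, 3, 1]]
has determinant 37.) The finite-dimensional Fredholm alternative says: either (I - K) is invertible, or ker(I - K) ≠ {0} and then range(I - K) = ker((I - K)^*)^⊥, with dim ker(I - K) = dim ker((I - K)^*). Since det(I - K) ≠ 0, 1 is not an eigenvalue of K and ker(I - K) = {0}, so we are in the first case: for every y there is a unique x = (I - K)^(-1) y. (Explicitly, by the Woodbury identity, (I - U V^T)^(-1) = I + U (I_2 - G)^(-1) V^T.)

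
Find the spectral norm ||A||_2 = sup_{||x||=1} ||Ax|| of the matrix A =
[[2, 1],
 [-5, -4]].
||A||_2 = sqrt((46 + sqrt(2080))/2) ≈ 6.7678 (= sqrt(largest eigenvalue of A^T A))

||A||_2 = sigma_max(A) = sqrt(lambda_max(A^T A)). Form the symmetric matrix M = A^T A =
[[29, 22],
 [22, 17]].
Its characteristic polynomial (trace, determinant of M give the coefficients) is
  p(λ) = det(λ I - M) = λ^2 - 46λ + 9.
For λ^2 - 46λ + 9 the discriminant is 2080. It is nonnegative but not a perfect square, so the roots are real and irrational: λ = (46 ± sqrt(2080))/2 ≈ 45.8035, 0.1965.
So the eigenvalues of A^T A are ≈ 0.1965, 45.8035 (all ≥ 0, as they must be for A^T A). The largest is λ_max = (46 + sqrt(2080))/2 ≈ 45.8035, hence ||A||_2 = sqrt(λ_max) = sqrt((46 + sqrt(2080))/2) ≈ 6.7678.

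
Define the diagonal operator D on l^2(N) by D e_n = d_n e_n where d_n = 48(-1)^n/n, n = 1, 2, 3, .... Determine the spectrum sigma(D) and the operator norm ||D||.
sigma(D) = {48(-1)^n/n : n ≥ 1} ∪ {0}; ||D|| = 48

A bounded diagonal operator on l^2 with diagonal entries d_n has spectrum equal to the closure of {d_n : n ≥ 1}: every d_n is an eigenvalue (with eigenvector e_n), so {d_n} ⊂ sigma(D); the spectrum is closed, so its closure is too; and for lambda not in the closure, (D - lambda I) has bounded inverse (the diagonal entries 1/(d_n - lambda) are bounded). For our sequence d_n = 48(-1)^n/n, n = 1, 2, 3, ...:
  - {d_n} = {48(-1)^n/n : n ≥ 1}; the only limit point is 0
  - closure = {48(-1)^n/n : n ≥ 1} ∪ {0}
For the norm: a diagonal operator has ||D|| = sup_n |d_n|. Here |d_n| = 48/n is decreasing, so sup_n |d_n| = |d_1| = 48. So ||D|| = 48.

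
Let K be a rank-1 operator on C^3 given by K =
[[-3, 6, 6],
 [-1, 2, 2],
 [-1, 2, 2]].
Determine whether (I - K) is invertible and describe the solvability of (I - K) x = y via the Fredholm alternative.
(I - K) is singular (det(I - K) = 0, i.e. 1 ∈ sigma(K)). (I - K) x = y is solvable iff y ⊥ ker((I - K)^*) = span{(-1, 2, 2)}, i.e. iff -y_1 + 2y_2 + 2y_3 = 0. When solvable, the solutions are x = y + c·(3, 1, 1), c arbitrary (ker(I - K) = span{(3, 1, 1)}, dimension 1).

K has rank 1, so it is an outer product K = u v^T: every row of K is a multiple of one row vector. Reading off the entries, u = (3, 1, 1) and v = (-1, 2, 2) (row i of K equals u_i·v^T). A rank-one matrix u v^T satisfies K u = u (v·u) and kills the (2)-dimensional subspace v^⊥, so its characteristic polynomial is lambda^2 (lambda - v·u) with v·u = tr K = 1. Hence the eigenvalues of I - K are 1 (multiplicity 2) and 1 - (1) = 0, so det(I - K) = 0. (Direct check: I - K =
[[4, -6, -6],
 [1, -1, -2],
 [1, -2, -1]]
has determinant 0.) So 1 is an eigenvalue of K and (I - K) is not invertible. The finite-dimensional Fredholm alternative says: either (I - K) is invertible, or ker(I - K) ≠ {0} and then range(I - K) = ker((I - K)^*)^⊥, with dim ker(I - K) = dim ker((I - K)^*). We are in the second case, so we need both kernels. Kernel of I - K: (I - K) u = u - u (v·u) = u - u = 0, so ker(I - K) = span{u} = span{(3, 1, 1)} (it is exactly 1-dimensional because rank(I - K) = 2). Kernel of the adjoint: K is real, so (I - K)^* = I - K^T = I - v u^T, and (I - v u^T) v = v - v (u·v) = 0; hence ker((I - K)^*) = span{v} = span{(-1, 2, 2)}. Therefore (I - K) x = y is solvable iff <y, v> = 0, i.e. iff -y_1 + 2y_2 + 2y_3 = 0. When this holds, K y = u (v·y) = 0, so (I - K) y = y and x = y is a particular solution; the full solution set is the line x = y + c·u = y + c·(3, 1, 1), c ∈ C.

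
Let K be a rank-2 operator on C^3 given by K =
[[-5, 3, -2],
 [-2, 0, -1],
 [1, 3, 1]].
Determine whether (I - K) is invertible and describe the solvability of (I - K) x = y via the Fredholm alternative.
(I - K) is invertible (det(I - K) = 11 ≠ 0), so for every y in C^3 the equation (I - K) x = y has a unique solution.

K has rank 2 and factors as K = U V^T = u1 v1^T + u2 v2^T with u1 = (1, 1, -2), v1 = (-2, 0, -1), u2 = (-1, 0, -1), v2 = (3, -3, 1) (multiplying out reproduces the displayed K). The nonzero eigenvalues of U V^T coincide with those of the 2 x 2 matrix G = V^T U = [[v1·u1, v1·u2], [v2·u1, v2·u2]] = [[0, 3], [-2, -4]], and by the Sylvester determinant identity det(I_3 - U V^T) = det(I_2 - V^T U) = det([[1, -3], [2, 5]]) = (1)(5) - (-3)(2) = 11. (Direct check: I - K =
[[6, -3, 2],
 [2, 1, 1],
 [-1, -3, 0]]
has determinant 11.) The finite-dimensional Fredholm alternative says: either (I - K) is invertible, or ker(I - K) ≠ {0} and then range(I - K) = ker((I - K)^*)^⊥, with dim ker(I - K) = dim ker((I - K)^*). Since det(I - K) ≠ 0, 1 is not an eigenvalue of K and ker(I - K) = {0}, so we are in the first case: for every y there is a unique x = (I - K)^(-1) y. (Explicitly, by the Woodbury identity, (I - U V^T)^(-1) = I + U (I_2 - G)^(-1) V^T.)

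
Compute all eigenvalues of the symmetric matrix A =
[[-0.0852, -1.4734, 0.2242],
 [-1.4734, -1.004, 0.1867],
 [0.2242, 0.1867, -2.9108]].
sigma(A) ≈ {-3, -2, 1}

A is real symmetric, so its spectrum consists of real eigenvalues. Expanding the characteristic polynomial of the displayed matrix gives
  det(λ I - A) = p(λ) = λ^3 + (4)λ^2 + (1)λ + (-6).
Solving p(λ) = 0 yields eigenvalues ≈ -3, -2, 1. (A is shown rounded to 4 decimals, so these recover the underlying integer eigenvalues to within that precision.)
Verification: the trace of A = -4 equals the sum of eigenvalues -4, and det(A) ≈ 6.0002 matches the eigenvalue product 6.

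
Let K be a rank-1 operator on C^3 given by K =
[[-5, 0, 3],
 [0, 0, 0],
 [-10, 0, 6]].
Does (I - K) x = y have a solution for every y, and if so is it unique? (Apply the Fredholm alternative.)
(I - K) is singular (det(I - K) = 0, i.e. 1 ∈ sigma(K)). (I - K) x = y is solvable iff y ⊥ ker((I - K)^*) = span{(-5, 0, 3)}, i.e. iff -5y_1 + 3y_3 = 0. When solvable, the solutions are x = y + c·(1, 0, 2), c arbitrary (ker(I - K) = span{(1, 0, 2)}, dimension 1).

K has rank 1, so it is an outer product K = u v^T: every row of K is a multiple of one row vector. Reading off the entries, u = (1, 0, 2) and v = (-5, 0, 3) (row i of K equals u_i·v^T). A rank-one matrix u v^T satisfies K u = u (v·u) and kills the (2)-dimensional subspace v^⊥, so its characteristic polynomial is lambda^2 (lambda - v·u) with v·u = tr K = 1. Hence the eigenvalues of I - K are 1 (multiplicity 2) and 1 - (1) = 0, so det(I - K) = 0. (Direct check: I - K =
[[6, 0, -3],
 [0, 1, 0],
 [10, 0, -5]]
has determinant 0.) So 1 is an eigenvalue of K and (I - K) is not invertible. The finite-dimensional Fredholm alternative says: either (I - K) is invertible, or ker(I - K) ≠ {0} and then range(I - K) = ker((I - K)^*)^⊥, with dim ker(I - K) = dim ker((I - K)^*). We are in the second case, so we need both kernels. Kernel of I - K: (I - K) u = u - u (v·u) = u - u = 0, so ker(I - K) = span{u} = span{(1, 0, 2)} (it is exactly 1-dimensional because rank(I - K) = 2). Kernel of the adjoint: K is real, so (I - K)^* = I - K^T = I - v u^T, and (I - v u^T) v = v - v (u·v) = 0; hence ker((I - K)^*) = span{v} = span{(-5, 0, 3)}. Therefore (I - K) x = y is solvable iff <y, v> = 0, i.e. iff -5y_1 + 3y_3 = 0. When this holds, K y = u (v·y) = 0, so (I - K) y = y and x = y is a particular solution; the full solution set is the line x = y + c·u = y + c·(1, 0, 2), c ∈ C.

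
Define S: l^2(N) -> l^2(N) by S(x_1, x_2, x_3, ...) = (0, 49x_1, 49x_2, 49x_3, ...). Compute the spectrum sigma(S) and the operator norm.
sigma(S) = closed disk {z in C : |z| ≤ 49}; ||S|| = 49

Note S = 49·U where U is the unit right shift (U x)_k = x_{k-1} (with x_0 := 0); so ||S|| = 49||U|| and sigma(S) = 49·sigma(U). ||S x||^2 = sum_{k≥1} |49x_k|^2 = 2401||x||^2, so ||S|| = 49 and sigma(S) ⊂ {|z| ≤ 49}. For any |lambda| < 49, the equation (S - lambda I) x = 0 forces x_1 = 0, then 49x_k = lambda x_{k+1} ⇒ x = 0, so S has no eigenvalues. But (S - lambda I) is not surjective for |lambda| < 49: solving (S - lambda I) x = e_1 would require x_n proportional to (lambda/49)^(-n), which is not in l^2. So every |lambda| < 49 lies in the residual spectrum. The boundary |lambda| = 49 is in the approximate point spectrum (the spectrum is closed). Hence sigma(S) is the closed disk of radius 49.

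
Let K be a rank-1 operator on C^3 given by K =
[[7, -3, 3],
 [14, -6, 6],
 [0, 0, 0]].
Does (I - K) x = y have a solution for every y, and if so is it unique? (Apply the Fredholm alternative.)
(I - K) is singular (det(I - K) = 0, i.e. 1 ∈ sigma(K)). (I - K) x = y is solvable iff y ⊥ ker((I - K)^*) = span{(7, -3, 3)}, i.e. iff 7y_1 - 3y_2 + 3y_3 = 0. When solvable, the solutions are x = y + c·(1, 2, 0), c arbitrary (ker(I - K) = span{(1, 2, 0)}, dimension 1).

K has rank 1, so it is an outer product K = u v^T: every row of K is a multiple of one row vector. Reading off the entries, u = (1, 2, 0) and v = (7, -3, 3) (row i of K equals u_i·v^T). A rank-one matrix u v^T satisfies K u = u (v·u) and kills the (2)-dimensional subspace v^⊥, so its characteristic polynomial is lambda^2 (lambda - v·u) with v·u = tr K = 1. Hence the eigenvalues of I - K are 1 (multiplicity 2) and 1 - (1) = 0, so det(I - K) = 0. (Direct check: I - K =
[[-6, 3, -3],
 [-14, 7, -6],
 [0, 0, 1]]
has determinant 0.) So 1 is an eigenvalue of K and (I - K) is not invertible. The finite-dimensional Fredholm alternative says: either (I - K) is invertible, or ker(I - K) ≠ {0} and then range(I - K) = ker((I - K)^*)^⊥, with dim ker(I - K) = dim ker((I - K)^*). We are in the second case, so we need both kernels. Kernel of I - K: (I - K) u = u - u (v·u) = u - u = 0, so ker(I - K) = span{u} = span{(1, 2, 0)} (it is exactly 1-dimensional because rank(I - K) = 2). Kernel of the adjoint: K is real, so (I - K)^* = I - K^T = I - v u^T, and (I - v u^T) v = v - v (u·v) = 0; hence ker((I - K)^*) = span{v} = span{(7, -3, 3)}. Therefore (I - K) x = y is solvable iff <y, v> = 0, i.e. iff 7y_1 - 3y_2 + 3y_3 = 0. When this holds, K y = u (v·y) = 0, so (I - K) y = y and x = y is a particular solution; the full solution set is the line x = y + c·u = y + c·(1, 2, 0), c ∈ C.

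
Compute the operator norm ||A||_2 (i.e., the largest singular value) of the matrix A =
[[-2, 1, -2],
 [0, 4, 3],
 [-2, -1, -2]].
||A||_2 ≈ 5.5614 (= sqrt(largest eigenvalue of A^T A))

||A||_2 = sigma_max(A) = sqrt(lambda_max(A^T A)). Form the symmetric matrix M = A^T A =
[[8, 0, 8],
 [0, 18, 12],
 [8, 12, 17]].
Its characteristic polynomial (trace, sum of principal 2x2 minors, determinant of M give the coefficients) is
  p(λ) = det(λ I - M) = λ^3 - 43λ^2 + 378λ - 144.
No integer candidate from the rational root theorem (±divisors of 144) is a root, so the roots are irrational. The cubic discriminant is Δ = 43926372 > 0, so there are three distinct real roots. p(0) = -144 and p(1) = 192 have opposite signs, so a root lies in (0, 1); Newton's method refines it to λ ≈ 0.3989. p(11) = 142 and p(12) = -72 have opposite signs, so a root lies in (11, 12); Newton's method refines it to λ ≈ 11.6721. p(30) = -504 and p(31) = 42 have opposite signs, so a root lies in (30, 31); Newton's method refines it to λ ≈ 30.929. Check (Vieta): the three roots sum to 43, matching tr M = 43.
So the eigenvalues of A^T A are ≈ 0.3989, 11.6721, 30.929 (all ≥ 0, as they must be for A^T A). The largest is λ_max ≈ 30.929, hence ||A||_2 = sqrt(λ_max) ≈ 5.5614.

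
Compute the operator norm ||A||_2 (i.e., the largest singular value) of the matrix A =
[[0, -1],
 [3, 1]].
||A||_2 = sqrt((11 + sqrt(85))/2) ≈ 3.1796 (= sqrt(largest eigenvalue of A^T A))

||A||_2 = sigma_max(A) = sqrt(lambda_max(A^T A)). Form the symmetric matrix M = A^T A =
[[9, 3],
 [3, 2]].
Its characteristic polynomial (trace, determinant of M give the coefficients) is
  p(λ) = det(λ I - M) = λ^2 - 11λ + 9.
For λ^2 - 11λ + 9 the discriminant is 85. It is nonnegative but not a perfect square, so the roots are real and irrational: λ = (11 ± sqrt(85))/2 ≈ 10.1098, 0.8902.
So the eigenvalues of A^T A are ≈ 0.8902, 10.1098 (all ≥ 0, as they must be for A^T A). The largest is λ_max = (11 + sqrt(85))/2 ≈ 10.1098, hence ||A||_2 = sqrt(λ_max) = sqrt((11 + sqrt(85))/2) ≈ 3.1796.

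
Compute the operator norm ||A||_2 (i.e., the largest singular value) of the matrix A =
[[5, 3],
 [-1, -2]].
||A||_2 = sqrt((39 + sqrt(1325))/2) ≈ 6.1401 (= sqrt(largest eigenvalue of A^T A))

||A||_2 = sigma_max(A) = sqrt(lambda_max(A^T A)). Form the symmetric matrix M = A^T A =
[[26, 17],
 [17, 13]].
Its characteristic polynomial (trace, determinant of M give the coefficients) is
  p(λ) = det(λ I - M) = λ^2 - 39λ + 49.
For λ^2 - 39λ + 49 the discriminant is 1325. It is nonnegative but not a perfect square, so the roots are real and irrational: λ = (39 ± sqrt(1325))/2 ≈ 37.7003, 1.2997.
So the eigenvalues of A^T A are ≈ 1.2997, 37.7003 (all ≥ 0, as they must be for A^T A). The largest is λ_max = (39 + sqrt(1325))/2 ≈ 37.7003, hence ||A||_2 = sqrt(λ_max) = sqrt((39 + sqrt(1325))/2) ≈ 6.1401.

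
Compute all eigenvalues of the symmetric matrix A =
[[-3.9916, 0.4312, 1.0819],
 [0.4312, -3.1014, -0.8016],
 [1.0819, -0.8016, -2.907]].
sigma(A) ≈ {-5, -3, -2}

A is real symmetric, so its spectrum consists of real eigenvalues. Expanding the characteristic polynomial of the displayed matrix gives
  det(λ I - A) = p(λ) = λ^3 + (10)λ^2 + (31)λ + (30).
Solving p(λ) = 0 yields eigenvalues ≈ -5, -3, -2. (A is shown rounded to 4 decimals, so these recover the underlying integer eigenvalues to within that precision.)
Verification: the trace of A = -10 equals the sum of eigenvalues -10, and det(A) ≈ -29.9997 matches the eigenvalue product -30.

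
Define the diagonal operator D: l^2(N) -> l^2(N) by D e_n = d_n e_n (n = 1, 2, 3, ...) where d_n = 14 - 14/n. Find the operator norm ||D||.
||D|| = 14

For a diagonal operator on l^2 with entries d_n, ||D|| = sup_n |d_n|. Here d_1 = 0, d_2 = 7, ..., and d_n = 14 - 14/n increases monotonically toward 14. All terms lie in [0, 14), so |d_n| = d_n and the supremum is the limit 14, which is not attained by any individual d_n. Hence ||D|| = 14.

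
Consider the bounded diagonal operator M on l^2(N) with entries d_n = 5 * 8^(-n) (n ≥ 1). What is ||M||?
||M|| = 5/8 (attained at n = 1)

For M diagonal, ||M|| = sup_n |d_n|. The sequence d_n = 5 * 8^(-n) is positive and strictly decreasing (ratio 8^(-1) < 1), so the supremum is d_1 = 5/8. Hence ||M|| = 5/8.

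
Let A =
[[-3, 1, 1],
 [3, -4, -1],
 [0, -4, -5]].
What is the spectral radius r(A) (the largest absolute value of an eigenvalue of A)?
r(A) ≈ 7.4332

The eigenvalues of A are the roots of its characteristic polynomial. With M = A (coefficients from the trace, the sum of principal 2x2 minors, and det A):
  p(λ) = det(λ I - M) = λ^3 + 12λ^2 + 40λ + 45.
No integer candidate from the rational root theorem (±divisors of 45) is a root, so the roots are irrational. The cubic discriminant is Δ = -2515 < 0, so there is one real root and a complex-conjugate pair. p(-8) = -19 and p(-7) = 10 have opposite signs, so a root lies in (-8, -7); Newton's method refines it to λ ≈ -7.4332. Dividing out (λ - (-7.4332)) leaves approximately λ^2 + 4.5668λ + 6.054. For λ^2 + 4.5668λ + 6.054 the discriminant is -3.3598. It is negative, so the remaining roots are the complex-conjugate pair λ ≈ -2.2834 ± 0.9165i. Their product equals the constant term, so |λ|^2 ≈ 6.054 and |λ| ≈ 2.4605.
Thus the eigenvalues (to 4 decimals) are -7.4332 (modulus 7.4332); -2.2834 ± 0.9165i (modulus 2.4605). The spectral radius is the largest modulus: r(A) ≈ 7.4332. (Cross-check: r(A) ≤ ||A||_2 ≈ 7.7888; equality holds whenever A is normal, though it can also hold for some non-normal A.)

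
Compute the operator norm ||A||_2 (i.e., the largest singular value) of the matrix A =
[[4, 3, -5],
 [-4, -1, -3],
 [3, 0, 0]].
||A||_2 ≈ 7.4216 (= sqrt(largest eigenvalue of A^T A))

||A||_2 = sigma_max(A) = sqrt(lambda_max(A^T A)). Form the symmetric matrix M = A^T A =
[[41, 16, -8],
 [16, 10, -12],
 [-8, -12, 34]].
Its characteristic polynomial (trace, sum of principal 2x2 minors, determinant of M give the coefficients) is
  p(λ) = det(λ I - M) = λ^3 - 85λ^2 + 1680λ - 1764.
No integer candidate from the rational root theorem (±divisors of 1764) is a root, so the roots are irrational. The cubic discriminant is Δ = 1542215808 > 0, so there are three distinct real roots. p(1) = -168 and p(2) = 1264 have opposite signs, so a root lies in (1, 2); Newton's method refines it to λ ≈ 1.1117. p(28) = 588 and p(29) = -140 have opposite signs, so a root lies in (28, 29); Newton's method refines it to λ ≈ 28.8075. p(55) = -114 and p(56) = 1372 have opposite signs, so a root lies in (55, 56); Newton's method refines it to λ ≈ 55.0808. Check (Vieta): the three roots sum to 85, matching tr M = 85.
So the eigenvalues of A^T A are ≈ 1.1117, 28.8075, 55.0808 (all ≥ 0, as they must be for A^T A). The largest is λ_max ≈ 55.0808, hence ||A||_2 = sqrt(λ_max) ≈ 7.4216.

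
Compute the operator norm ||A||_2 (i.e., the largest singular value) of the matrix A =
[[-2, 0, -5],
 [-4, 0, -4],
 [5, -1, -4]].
||A||_2 ≈ 7.7163 (= sqrt(largest eigenvalue of A^T A))

||A||_2 = sigma_max(A) = sqrt(lambda_max(A^T A)). Form the symmetric matrix M = A^T A =
[[45, -5, 6],
 [-5, 1, 4],
 [6, 4, 57]].
Its characteristic polynomial (trace, sum of principal 2x2 minors, determinant of M give the coefficients) is
  p(λ) = det(λ I - M) = λ^3 - 103λ^2 + 2590λ - 144.
No integer candidate from the rational root theorem (±divisors of 144) is a root, so the roots are irrational. The cubic discriminant is Δ = 1731814116 > 0, so there are three distinct real roots. p(0) = -144 and p(1) = 2344 have opposite signs, so a root lies in (0, 1); Newton's method refines it to λ ≈ 0.0557. p(43) = 286 and p(44) = -408 have opposite signs, so a root lies in (43, 44); Newton's method refines it to λ ≈ 43.4026. p(59) = -498 and p(60) = 456 have opposite signs, so a root lies in (59, 60); Newton's method refines it to λ ≈ 59.5417. Check (Vieta): the three roots sum to 103, matching tr M = 103.
So the eigenvalues of A^T A are ≈ 0.0557, 43.4026, 59.5417 (all ≥ 0, as they must be for A^T A). The largest is λ_max ≈ 59.5417, hence ||A||_2 = sqrt(λ_max) ≈ 7.7163.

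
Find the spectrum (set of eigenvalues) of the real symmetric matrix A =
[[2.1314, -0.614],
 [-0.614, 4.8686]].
sigma(A) ≈ {2, 5}

A is real symmetric, so its spectrum consists of real eigenvalues. Expanding the characteristic polynomial of the displayed matrix gives
  det(λ I - A) = p(λ) = λ^2 + (-7)λ + (10).
Solving p(λ) = 0 yields eigenvalues ≈ 2, 5. (A is shown rounded to 4 decimals, so these recover the underlying integer eigenvalues to within that precision.)
Verification: the trace of A = 7 equals the sum of eigenvalues 7, and det(A) ≈ 9.9999 matches the eigenvalue product 10.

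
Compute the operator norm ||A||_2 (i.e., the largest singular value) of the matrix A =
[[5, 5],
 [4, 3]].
||A||_2 = sqrt((75 + sqrt(5525))/2) ≈ 8.6409 (= sqrt(largest eigenvalue of A^T A))

||A||_2 = sigma_max(A) = sqrt(lambda_max(A^T A)). Form the symmetric matrix M = A^T A =
[[41, 37],
 [37, 34]].
Its characteristic polynomial (trace, determinant of M give the coefficients) is
  p(λ) = det(λ I - M) = λ^2 - 75λ + 25.
For λ^2 - 75λ + 25 the discriminant is 5525. It is nonnegative but not a perfect square, so the roots are real and irrational: λ = (75 ± sqrt(5525))/2 ≈ 74.6652, 0.3348.
So the eigenvalues of A^T A are ≈ 0.3348, 74.6652 (all ≥ 0, as they must be for A^T A). The largest is λ_max = (75 + sqrt(5525))/2 ≈ 74.6652, hence ||A||_2 = sqrt(λ_max) = sqrt((75 + sqrt(5525))/2) ≈ 8.6409.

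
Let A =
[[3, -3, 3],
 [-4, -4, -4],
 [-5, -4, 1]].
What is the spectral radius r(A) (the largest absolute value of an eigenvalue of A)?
r(A) ≈ 6.8559

The eigenvalues of A are the roots of its characteristic polynomial. With M = A (coefficients from the trace, the sum of principal 2x2 minors, and det A):
  p(λ) = det(λ I - M) = λ^3 - 26λ + 144.
No integer candidate from the rational root theorem (±divisors of 144) is a root, so the roots are irrational. The cubic discriminant is Δ = -489568 < 0, so there is one real root and a complex-conjugate pair. p(-7) = -17 and p(-6) = 84 have opposite signs, so a root lies in (-7, -6); Newton's method refines it to λ ≈ -6.8559. Dividing out (λ - (-6.8559)) leaves approximately λ^2 - 6.8559λ + 21.0037. For λ^2 - 6.8559λ + 21.0037 the discriminant is -37.0112. It is negative, so the remaining roots are the complex-conjugate pair λ ≈ 3.428 ± 3.0418i. Their product equals the constant term, so |λ|^2 ≈ 21.0037 and |λ| ≈ 4.583.
Thus the eigenvalues (to 4 decimals) are -6.8559 (modulus 6.8559); 3.428 ± 3.0418i (modulus 4.583). The spectral radius is the largest modulus: r(A) ≈ 6.8559. (Cross-check: r(A) ≤ ||A||_2 ≈ 8.8709; equality holds whenever A is normal, though it can also hold for some non-normal A.)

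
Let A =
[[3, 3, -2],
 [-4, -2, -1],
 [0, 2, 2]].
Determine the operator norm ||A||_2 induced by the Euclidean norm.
||A||_2 ≈ 6.2087 (= sqrt(largest eigenvalue of A^T A))

||A||_2 = sigma_max(A) = sqrt(lambda_max(A^T A)). Form the symmetric matrix M = A^T A =
[[25, 17, -2],
 [17, 17, 0],
 [-2, 0, 9]].
Its characteristic polynomial (trace, sum of principal 2x2 minors, determinant of M give the coefficients) is
  p(λ) = det(λ I - M) = λ^3 - 51λ^2 + 510λ - 1156.
No integer candidate from the rational root theorem (±divisors of 1156) is a root, so the roots are irrational. The cubic discriminant is Δ = 37672884 > 0, so there are three distinct real roots. p(3) = -58 and p(4) = 132 have opposite signs, so a root lies in (3, 4); Newton's method refines it to λ ≈ 3.2636. p(9) = 32 and p(10) = -156 have opposite signs, so a root lies in (9, 10); Newton's method refines it to λ ≈ 9.1888. p(38) = -548 and p(39) = 482 have opposite signs, so a root lies in (38, 39); Newton's method refines it to λ ≈ 38.5476. Check (Vieta): the three roots sum to 51, matching tr M = 51.
So the eigenvalues of A^T A are ≈ 3.2636, 9.1888, 38.5476 (all ≥ 0, as they must be for A^T A). The largest is λ_max ≈ 38.5476, hence ||A||_2 = sqrt(λ_max) ≈ 6.2087.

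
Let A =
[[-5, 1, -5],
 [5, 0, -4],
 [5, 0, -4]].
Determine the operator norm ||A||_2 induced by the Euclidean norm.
||A||_2 = sqrt((133 + sqrt(1161))/2) ≈ 9.1398 (= sqrt(largest eigenvalue of A^T A))

||A||_2 = sigma_max(A) = sqrt(lambda_max(A^T A)). Form the symmetric matrix M = A^T A =
[[75, -5, -15],
 [-5, 1, -5],
 [-15, -5, 57]].
Its characteristic polynomial (trace, sum of principal 2x2 minors, determinant of M give the coefficients) is
  p(λ) = det(λ I - M) = λ^3 - 133λ^2 + 4132λ.
The constant term is 0, so λ = 0 is a root. Dividing out λ leaves p(λ) = λ(λ^2 - 133λ + 4132). For λ^2 - 133λ + 4132 the discriminant is 1161. It is nonnegative but not a perfect square, so the roots are real and irrational: λ = (133 ± sqrt(1161))/2 ≈ 83.5367, 49.4633.
So the eigenvalues of A^T A are ≈ 0, 49.4633, 83.5367 (all ≥ 0, as they must be for A^T A). The largest is λ_max = (133 + sqrt(1161))/2 ≈ 83.5367, hence ||A||_2 = sqrt(λ_max) = sqrt((133 + sqrt(1161))/2) ≈ 9.1398.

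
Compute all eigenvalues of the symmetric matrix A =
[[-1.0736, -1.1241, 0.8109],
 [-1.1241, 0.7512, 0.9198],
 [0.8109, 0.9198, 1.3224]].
sigma(A) ≈ {-2, 1, 2}

A is real symmetric, so its spectrum consists of real eigenvalues. Expanding the characteristic polynomial of the displayed matrix gives
  det(λ I - A) = p(λ) = λ^3 + (-1)λ^2 + (-4)λ + (4).
Solving p(λ) = 0 yields eigenvalues ≈ -2, 1, 2. (A is shown rounded to 4 decimals, so these recover the underlying integer eigenvalues to within that precision.)
Verification: the trace of A = 1 equals the sum of eigenvalues 1, and det(A) ≈ -4.0000 matches the eigenvalue product -4.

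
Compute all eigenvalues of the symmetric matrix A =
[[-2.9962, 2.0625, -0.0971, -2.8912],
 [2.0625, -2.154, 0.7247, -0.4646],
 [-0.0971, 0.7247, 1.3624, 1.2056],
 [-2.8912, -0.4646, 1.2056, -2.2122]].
sigma(A) ≈ {-6, -3, 1, 2}

A is real symmetric, so its spectrum consists of real eigenvalues. Expanding the characteristic polynomial of the displayed matrix gives
  det(λ I - A) = p(λ) = λ^4 + (6)λ^3 + (-7)λ^2 + (-36)λ + (36).
Solving p(λ) = 0 yields eigenvalues ≈ -6, -3, 1, 2. (A is shown rounded to 4 decimals, so these recover the underlying integer eigenvalues to within that precision.)
Verification: the trace of A = -6 equals the sum of eigenvalues -6, and det(A) ≈ 36.0000 matches the eigenvalue product 36.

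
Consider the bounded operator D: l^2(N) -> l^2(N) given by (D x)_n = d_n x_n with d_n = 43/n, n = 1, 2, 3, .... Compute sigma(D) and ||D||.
sigma(D) = {43/n : n ≥ 1} ∪ {0}; ||D|| = 43

A bounded diagonal operator on l^2 with diagonal entries d_n has spectrum equal to the closure of {d_n : n ≥ 1}: every d_n is an eigenvalue (with eigenvector e_n), so {d_n} ⊂ sigma(D); the spectrum is closed, so its closure is too; and for lambda not in the closure, (D - lambda I) has bounded inverse (the diagonal entries 1/(d_n - lambda) are bounded). For our sequence d_n = 43/n, n = 1, 2, 3, ...:
  - {d_n} = {43/n : n ≥ 1}; the only limit point is 0
  - closure = {43/n : n ≥ 1} ∪ {0}
For the norm: a diagonal operator has ||D|| = sup_n |d_n|. Here d_n = 43/n is positive and decreasing, so sup_n |d_n| = d_1 = 43. So ||D|| = 43.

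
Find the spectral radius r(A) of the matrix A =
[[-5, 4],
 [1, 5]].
r(A) = sqrt(116)/2 ≈ 5.3852

The eigenvalues of A are the roots of its characteristic polynomial. With M = A (coefficients from the trace and determinant):
  p(λ) = det(λ I - M) = λ^2 - 29.
For λ^2 - 29 the discriminant is 116. It is nonnegative but not a perfect square, so the roots are real and irrational: λ = ± sqrt(116)/2 ≈ 5.3852, -5.3852.
Thus the eigenvalues (to 4 decimals) are 5.3852 (modulus 5.3852); -5.3852 (modulus 5.3852). The spectral radius is the largest modulus: r(A) = sqrt(116)/2 ≈ 5.3852. (Cross-check: r(A) ≤ ||A||_2 ≈ 7.0902; equality holds whenever A is normal, though it can also hold for some non-normal A.)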